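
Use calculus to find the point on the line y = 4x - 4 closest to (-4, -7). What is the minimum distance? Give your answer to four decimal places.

3.1530

Minimize D(x)^2 = (x + 4)^2 + (4x + 3)^2.
d/dx[D^2] = 2(x + 4) + 2·4·(4x + 3) = 0 ⇒ x = -16/17.
Then y = -132/17 and the distance is √(169/17) ≈ 3.1530.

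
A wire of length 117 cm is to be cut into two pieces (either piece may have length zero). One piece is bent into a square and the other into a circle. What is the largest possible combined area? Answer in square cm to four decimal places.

1089.3360

Let x be the length used for the square. Square side x/4; circle radius (117−x)/(2π).
A(x) = (x/4)² + π·((117−x)/(2π))² = x²/16 + (117−x)²/(4π) for 0 ≤ x ≤ 117. A'(x) = x/8 − (117−x)/(2π) = 0 gives x = 4·117/(π+4) ≈ 65.5316.
A'' > 0, so the interior critical point is a minimum; the maximum is at an endpoint. A(0) = 1089.3360 and A(117) = 855.5625, so the largest area is 1089.3360.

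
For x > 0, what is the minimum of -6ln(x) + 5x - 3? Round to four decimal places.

g'(x) = -6/x + 5 = 0 gives x = 6/5.
g''(x) = 6/x², which is positive for x > 0, so this is a local minimum.
g(6/5) = -6·ln(6/5) + 6 - 3 ≈ 1.9061.

1.9061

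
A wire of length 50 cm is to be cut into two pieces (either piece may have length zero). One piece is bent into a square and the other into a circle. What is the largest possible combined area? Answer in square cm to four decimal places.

Let x be the length used for the square. Square side x/4; circle radius (50−x)/(2π).
A(x) = (x/4)² + π·((50−x)/(2π))² = x²/16 + (50−x)²/(4π) for 0 ≤ x ≤ 50. A'(x) = x/8 − (50−x)/(2π) = 0 gives x = 4·50/(π+4) ≈ 28.0050.
A'' > 0, so the interior critical point is a minimum; the maximum is at an endpoint. A(0) = 198.9437 and A(50) = 156.2500, so the largest area is 198.9437.

198.9437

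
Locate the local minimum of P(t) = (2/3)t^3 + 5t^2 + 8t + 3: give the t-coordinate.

P'(t) = 2t^2 + 10t + 8. Setting P'(t) = 0 gives t ∈ {-4, -1}.
Since P''(t) = 4t + 10, we get P''(-4) = -6 < 0 ⇒ local maximum; P''(-1) = 6 > 0 ⇒ local minimum.
The local minimum is P(-1) = -2/3.

-1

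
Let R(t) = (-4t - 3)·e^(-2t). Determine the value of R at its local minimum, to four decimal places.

By the product rule, R'(t) = (8t + 2)·e^(-2t). Since e^(-2t) > 0, the only critical point is t = -1/4.
R''(-1/4) has the same sign as 8 > 0, so this is a local minimum.
R(-1/4) = (-2)·e^(1/2) ≈ -3.2974.

-3.2974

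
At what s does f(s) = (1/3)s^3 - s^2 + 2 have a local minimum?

f'(s) = s^2 - 2s. Setting f'(s) = 0 gives s ∈ {0, 2}.
f''(s) = 2s - 2. f''(0) = -2 < 0 ⇒ local maximum; f''(2) = 2 > 0 ⇒ local minimum.
The local minimum is f(2) = 2/3.

2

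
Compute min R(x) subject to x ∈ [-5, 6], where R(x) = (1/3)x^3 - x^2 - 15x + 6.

-157/3

Differentiating, R'(x) = x^2 - 2x - 15; which vanishes at x = -3 and x = 5.
Candidates: R(-5) = 43/3; R(-3) = 33; R(5) = -157/3; R(6) = -48.
So the minimum is R(5) = -157/3.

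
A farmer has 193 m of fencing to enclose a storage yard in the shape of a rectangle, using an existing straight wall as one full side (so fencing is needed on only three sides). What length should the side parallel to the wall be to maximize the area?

193/2

Let the sides perpendicular to the wall have length x and the parallel side y, so 2x + y = 193 and the area is A = xy = x(193 − 2x).
A'(x) = 193 − 4x = 0 gives x = 193/4, and A''(x) = −4 < 0 confirms a maximum.
Then y = 193 − 2·193/4 = 193/2 and A = 37249/8.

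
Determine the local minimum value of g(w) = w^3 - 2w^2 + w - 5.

-5

g'(w) = 3w^2 - 4w + 1. Setting g'(w) = 0 gives w ∈ {1/3, 1}.
Second-derivative test with g''(w) = 6w - 4: g''(1/3) = -2 < 0 ⇒ local maximum; g''(1) = 2 > 0 ⇒ local minimum.
The local minimum is g(1) = -5.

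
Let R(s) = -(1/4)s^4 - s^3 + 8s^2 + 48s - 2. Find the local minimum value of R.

-269/4

Critical points: R'(s) = -s^3 - 3s^2 + 16s + 48 vanishes at s = -4, -3, 4.
R''(s) = -3s^2 - 6s + 16. R''(-4) = -8 < 0 ⇒ local maximum; R''(-3) = 7 > 0 ⇒ local minimum; R''(4) = -56 < 0 ⇒ local maximum.
The local minimum is R(-3) = -269/4.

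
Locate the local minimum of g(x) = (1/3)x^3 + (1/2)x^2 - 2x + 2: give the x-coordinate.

g'(x) = x^2 + x - 2 = 0 at x = -2, 1.
Since g''(x) = 2x + 1, we get g''(-2) = -3 < 0 ⇒ local maximum; g''(1) = 3 > 0 ⇒ local minimum.
Thus g has its local minimum at x = 1, with value 5/6.

1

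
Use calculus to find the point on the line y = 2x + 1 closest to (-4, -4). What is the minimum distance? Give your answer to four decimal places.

Minimize D(x)^2 = (x + 4)^2 + (2x + 5)^2.
d/dx[D^2] = 2(x + 4) + 2·2·(2x + 5) = 0 ⇒ x = -14/5.
Then y = -23/5 and the distance is √(9/5) ≈ 1.3416.

1.3416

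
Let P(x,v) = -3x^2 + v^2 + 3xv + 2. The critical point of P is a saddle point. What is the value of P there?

∂P/∂x = -6x + 3v = 0 and ∂P/∂v = 3x + 2v = 0, so (x, v) = (0, 0).
The Hessian has P_{xx} = -6, P_{vv} = 2, P_{xv} = 3, giving D = -21 < 0, so the point is a saddle point.
P(0, 0) = 2.

2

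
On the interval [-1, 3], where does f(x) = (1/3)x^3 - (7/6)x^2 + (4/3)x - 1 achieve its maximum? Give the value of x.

3

Differentiating, f'(x) = x^2 - (7/3)x + 4/3; which vanishes at x = 1 and x = 4/3.
Candidates: f(-1) = -23/6; f(1) = -1/2; f(4/3) = -41/81; f(3) = 3/2.
Hence the absolute maximum is 3/2 at x = 3.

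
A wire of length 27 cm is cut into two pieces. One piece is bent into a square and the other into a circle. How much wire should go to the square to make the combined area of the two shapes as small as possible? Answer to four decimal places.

15.1227

Let x be the length used for the square. Square side x/4; circle radius (27−x)/(2π).
A(x) = (x/4)² + π·((27−x)/(2π))² = x²/16 + (27−x)²/(4π) for 0 ≤ x ≤ 27. A'(x) = x/8 − (27−x)/(2π) = 0 gives x = 4·27/(π+4) ≈ 15.1227.
A'' = 1/8 + 1/(2π) > 0, so this gives the minimum combined area; x ≈ 15.1227 cm to the square.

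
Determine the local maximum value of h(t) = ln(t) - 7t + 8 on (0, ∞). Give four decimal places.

h'(t) = 1/t − 7 = 0 gives t = 1/7.
h''(t) = -1/t², which is negative for t > 0, so this is a local maximum.
h(1/7) = 1·ln(1/7) - 1 + 8 ≈ 5.0541.

5.0541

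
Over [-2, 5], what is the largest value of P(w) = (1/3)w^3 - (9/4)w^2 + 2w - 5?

The derivative is w^2 - (9/2)w + 2, which vanishes at w = 1/2 and w = 4.
Compare values at every candidate in [-2, 5]: P(-2) = -62/3; P(1/2) = -217/48; P(4) = -35/3; P(5) = -115/12.
So the maximum is P(1/2) = -217/48.

-217/48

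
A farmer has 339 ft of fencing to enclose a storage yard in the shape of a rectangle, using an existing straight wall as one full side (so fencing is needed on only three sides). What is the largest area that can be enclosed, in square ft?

114921/8

Let the sides perpendicular to the wall have length x and the parallel side y, so 2x + y = 339 and the area is A = xy = x(339 − 2x).
A'(x) = 339 − 4x = 0 gives x = 339/4, and A''(x) = −4 < 0 confirms a maximum.
Then y = 339 − 2·339/4 = 339/2 and A = 114921/8.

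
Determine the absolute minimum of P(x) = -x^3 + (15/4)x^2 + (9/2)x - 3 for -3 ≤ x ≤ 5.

-47/4

The derivative is -3x^2 + (15/2)x + 9/2, which vanishes at x = -1/2 and x = 3.
Candidates: P(-3) = 177/4; P(-1/2) = -67/16; P(3) = 69/4; P(5) = -47/4.
Hence the absolute minimum is -47/4 at x = 5.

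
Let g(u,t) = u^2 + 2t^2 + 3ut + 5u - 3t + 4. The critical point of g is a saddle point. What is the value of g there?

108

∂g/∂u = 2u + 3t + 5 = 0 and ∂g/∂t = 3u + 4t - 3 = 0, so (u, t) = (29, -21).
The Hessian has g_{uu} = 2, g_{tt} = 4, g_{ut} = 3, giving D = -1 < 0, so the point is a saddle point.
g(29, -21) = 108.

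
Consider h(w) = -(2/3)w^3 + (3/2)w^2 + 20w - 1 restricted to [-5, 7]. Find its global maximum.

Differentiating, h'(w) = -2w^2 + 3w + 20; which vanishes at w = -5/2 and w = 4.
Evaluating at the critical points and endpoints: h(-5) = 119/6; h(-5/2) = -749/24; h(4) = 181/3; h(7) = -97/6.
So the maximum is h(4) = 181/3.

181/3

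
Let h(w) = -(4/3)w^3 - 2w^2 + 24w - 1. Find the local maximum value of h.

85/3

h'(w) = -4w^2 - 4w + 24 = 0 at w = -3, 2.
Second-derivative test with h''(w) = -8w - 4: h''(-3) = 20 > 0 ⇒ local minimum; h''(2) = -20 < 0 ⇒ local maximum.
So the local maximum value is h(2) = 85/3.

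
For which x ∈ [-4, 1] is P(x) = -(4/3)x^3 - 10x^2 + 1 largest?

0

P'(x) = -4x^2 - 20x, whose only zero in [-4, 1] is x = 0.
Candidates: P(-4) = -221/3, P(0) = 1, P(1) = -31/3.
The maximum over the interval is 1, attained at x = 0.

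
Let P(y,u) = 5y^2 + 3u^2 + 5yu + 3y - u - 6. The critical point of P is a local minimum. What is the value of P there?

-257/35

∂P/∂y = 10y + 5u + 3 = 0 and ∂P/∂u = 5y + 6u - 1 = 0, so (y, u) = (-23/35, 5/7).
The Hessian has P_{yy} = 10, P_{uu} = 6, P_{yu} = 5, giving D = 35 > 0 with P_{yy} > 0, so the point is a local minimum.
P(-23/35, 5/7) = -257/35.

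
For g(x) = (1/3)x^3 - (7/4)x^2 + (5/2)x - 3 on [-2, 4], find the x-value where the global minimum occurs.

-2

Differentiating, g'(x) = x^2 - (7/2)x + 5/2; which vanishes at x = 1 and x = 5/2.
Evaluating at the critical points and endpoints: g(-2) = -53/3; g(1) = -23/12; g(5/2) = -119/48; g(4) = 1/3.
The minimum over the interval is -53/3, attained at x = -2.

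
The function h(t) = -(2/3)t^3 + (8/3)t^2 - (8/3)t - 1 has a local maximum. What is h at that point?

Critical points: h'(t) = -2t^2 + (16/3)t - 8/3 vanishes at t = 2/3, 2.
Since h''(t) = -4t + 16/3, we get h''(2/3) = 8/3 > 0 ⇒ local minimum; h''(2) = -8/3 < 0 ⇒ local maximum.
The local maximum is h(2) = -1.

-1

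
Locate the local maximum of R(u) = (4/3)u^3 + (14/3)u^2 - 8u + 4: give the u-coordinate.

Critical points: R'(u) = 4u^2 + (28/3)u - 8 vanishes at u = -3, 2/3.
Since R''(u) = 8u + 28/3, we get R''(-3) = -44/3 < 0 ⇒ local maximum; R''(2/3) = 44/3 > 0 ⇒ local minimum.
Thus R has its local maximum at u = -3, with value 34.

-3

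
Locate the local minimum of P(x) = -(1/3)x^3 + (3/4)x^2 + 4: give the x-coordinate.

0

Critical points: P'(x) = -x^2 + (3/2)x vanishes at x = 0, 3/2.
Since P''(x) = -2x + 3/2, we get P''(0) = 3/2 > 0 ⇒ local minimum; P''(3/2) = -3/2 < 0 ⇒ local maximum.
Thus P has its local minimum at x = 0, with value 4.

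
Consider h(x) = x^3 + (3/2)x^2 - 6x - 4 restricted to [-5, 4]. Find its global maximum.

60

The derivative is 3x^2 + 3x - 6, which vanishes at x = -2 and x = 1.
Compare values at every candidate in [-5, 4]: h(-5) = -123/2, h(-2) = 6, h(1) = -15/2, h(4) = 60.
The maximum over the interval is 60, attained at x = 4.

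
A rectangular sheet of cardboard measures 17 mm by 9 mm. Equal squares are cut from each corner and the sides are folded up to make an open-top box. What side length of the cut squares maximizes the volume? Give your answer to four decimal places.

With cut size x, the volume is V(x) = x(17 − 2x)(9 − 2x) for 0 < x < 4.5.
V'(x) = 12x^2 − 104x + 153. Setting V'(x) = 0 gives x ≈ 1.8782 (the root in (0, 4.5)).
V''(x) = 24x − 104 is negative there, so this is the maximum; V ≈ 130.4300.

1.8782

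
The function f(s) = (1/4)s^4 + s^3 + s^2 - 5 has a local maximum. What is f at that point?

-19/4

f'(s) = s^3 + 3s^2 + 2s = 0 at s = -2, -1, 0.
f''(s) = 3s^2 + 6s + 2. f''(-2) = 2 > 0 ⇒ local minimum; f''(-1) = -1 < 0 ⇒ local maximum; f''(0) = 2 > 0 ⇒ local minimum.
So the local maximum value is f(-1) = -19/4.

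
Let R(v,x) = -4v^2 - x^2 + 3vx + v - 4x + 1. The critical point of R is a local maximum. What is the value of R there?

60/7

∂R/∂v = -8v + 3x + 1 = 0 and ∂R/∂x = 3v - 2x - 4 = 0, so (v, x) = (-10/7, -29/7).
The Hessian has R_{vv} = -8, R_{xx} = -2, R_{vx} = 3, giving D = 7 > 0 with R_{vv} < 0, so the point is a local maximum.
R(-10/7, -29/7) = 60/7.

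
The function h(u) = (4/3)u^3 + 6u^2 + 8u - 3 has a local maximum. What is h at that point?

h'(u) = 4u^2 + 12u + 8. Setting h'(u) = 0 gives u ∈ {-2, -1}.
h''(u) = 8u + 12. h''(-2) = -4 < 0 ⇒ local maximum; h''(-1) = 4 > 0 ⇒ local minimum.
So the local maximum value is h(-2) = -17/3.

-17/3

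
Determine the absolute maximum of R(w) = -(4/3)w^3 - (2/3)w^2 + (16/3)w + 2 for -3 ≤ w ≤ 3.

The derivative is -4w^2 - (4/3)w + 16/3, which vanishes at w = -4/3 and w = 1.
Candidates: R(-3) = 16; R(-4/3) = -254/81; R(1) = 16/3; R(3) = -24.
So the maximum is R(-3) = 16.

16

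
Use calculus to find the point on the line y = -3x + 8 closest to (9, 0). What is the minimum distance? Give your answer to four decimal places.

6.0083

Minimize D(x)^2 = (x - 9)^2 + (-3x + 8)^2.
d/dx[D^2] = 2(x - 9) + 2·(-3)·(-3x + 8) = 0 ⇒ x = 33/10.
Then y = -19/10 and the distance is √(361/10) ≈ 6.0083.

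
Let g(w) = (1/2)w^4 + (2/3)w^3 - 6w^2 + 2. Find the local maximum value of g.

Critical points: g'(w) = 2w^3 + 2w^2 - 12w vanishes at w = -3, 0, 2.
Second-derivative test with g''(w) = 6w^2 + 4w - 12: g''(-3) = 30 > 0 ⇒ local minimum; g''(0) = -12 < 0 ⇒ local maximum; g''(2) = 20 > 0 ⇒ local minimum.
The local maximum is g(0) = 2.

2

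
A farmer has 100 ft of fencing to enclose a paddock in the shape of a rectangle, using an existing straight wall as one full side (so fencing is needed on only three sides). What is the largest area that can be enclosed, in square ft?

Let the sides perpendicular to the wall have length x and the parallel side y, so 2x + y = 100 and the area is A = xy = x(100 − 2x).
A'(x) = 100 − 4x = 0 gives x = 25, and A''(x) = −4 < 0 confirms a maximum.
Then y = 100 − 2·25 = 50 and A = 1250.

1250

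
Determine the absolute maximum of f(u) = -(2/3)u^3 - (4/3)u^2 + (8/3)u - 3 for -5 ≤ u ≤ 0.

f'(u) = -2u^2 - (8/3)u + 8/3, whose only zero in [-5, 0] is u = -2.
Evaluating at the critical points and endpoints: f(-5) = 101/3,  f(-2) = -25/3,  f(0) = -3.
The maximum over the interval is 101/3, attained at u = -5.

101/3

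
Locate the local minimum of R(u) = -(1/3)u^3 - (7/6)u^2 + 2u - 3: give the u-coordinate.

-3

R'(u) = -u^2 - (7/3)u + 2. Setting R'(u) = 0 gives u ∈ {-3, 2/3}.
Second-derivative test with R''(u) = -2u - 7/3: R''(-3) = 11/3 > 0 ⇒ local minimum; R''(2/3) = -11/3 < 0 ⇒ local maximum.
So the local minimum value is R(-3) = -21/2.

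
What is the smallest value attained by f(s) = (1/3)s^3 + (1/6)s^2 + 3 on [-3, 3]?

f'(s) = s^2 + (1/3)s, which vanishes at s = -1/3 and s = 0.
Compare values at every candidate in [-3, 3]: f(-3) = -9/2; f(-1/3) = 487/162; f(0) = 3; f(3) = 27/2.
Hence the absolute minimum is -9/2 at s = -3.

-9/2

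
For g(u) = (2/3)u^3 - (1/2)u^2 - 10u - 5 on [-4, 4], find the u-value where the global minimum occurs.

5/2

g'(u) = 2u^2 - u - 10, which vanishes at u = -2 and u = 5/2.
Compare values at every candidate in [-4, 4]: g(-4) = -47/3, g(-2) = 23/3, g(5/2) = -545/24, g(4) = -31/3.
Hence the absolute minimum is -545/24 at u = 5/2.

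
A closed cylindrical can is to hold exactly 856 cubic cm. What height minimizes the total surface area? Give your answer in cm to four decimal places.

With radius r and height h, πr²h = 856 so h = 856/(πr²), and S(r) = 2πr² + 2πrh = 2πr² + 2·856/r.
S'(r) = 4πr − 2·856/r² = 0 ⇒ r³ = 856/(2π), so r ≈ 5.1455 and h = 2r ≈ 10.2911.
S''(r) = 4π + 4·856/r³ > 0, so this is the minimum; S ≈ 499.0726.

10.2911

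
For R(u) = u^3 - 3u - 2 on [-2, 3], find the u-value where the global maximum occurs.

Differentiating, R'(u) = 3u^2 - 3; which vanishes at u = -1 and u = 1.
Evaluating at the critical points and endpoints: R(-2) = -4,  R(-1) = 0,  R(1) = -4,  R(3) = 16.
Hence the absolute maximum is 16 at u = 3.

3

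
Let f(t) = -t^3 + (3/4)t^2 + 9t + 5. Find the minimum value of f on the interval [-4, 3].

f'(t) = -3t^2 + (3/2)t + 9, which vanishes at t = -3/2 and t = 2.
Evaluating at the critical points and endpoints: f(-4) = 45; f(-3/2) = -55/16; f(2) = 18; f(3) = 47/4.
So the minimum is f(-3/2) = -55/16.

-55/16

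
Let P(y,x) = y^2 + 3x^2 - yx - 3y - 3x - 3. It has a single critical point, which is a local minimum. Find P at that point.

-78/11

∂P/∂y = 2y - x - 3 = 0 and ∂P/∂x = -y + 6x - 3 = 0, so (y, x) = (21/11, 9/11).
The Hessian has P_{yy} = 2, P_{xx} = 6, P_{yx} = -1, giving D = 11 > 0 with P_{yy} > 0, so the point is a local minimum.
P(21/11, 9/11) = -78/11.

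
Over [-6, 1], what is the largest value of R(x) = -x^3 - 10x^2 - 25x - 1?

473/27

R'(x) = -3x^2 - 20x - 25, which vanishes at x = -5 and x = -5/3.
Candidates: R(-6) = 5, R(-5) = -1, R(-5/3) = 473/27, R(1) = -37.
The maximum over the interval is 473/27, attained at x = -5/3.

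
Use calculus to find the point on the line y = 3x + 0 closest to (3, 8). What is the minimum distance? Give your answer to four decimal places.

Minimize D(x)^2 = (x - 3)^2 + (3x - 8)^2.
d/dx[D^2] = 2(x - 3) + 2·3·(3x - 8) = 0 ⇒ x = 27/10.
Then y = 81/10 and the distance is √(1/10) ≈ 0.3162.

0.3162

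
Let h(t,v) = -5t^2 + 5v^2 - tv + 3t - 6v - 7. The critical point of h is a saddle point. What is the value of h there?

∂h/∂t = -10t - v + 3 = 0 and ∂h/∂v = -t + 10v - 6 = 0, so (t, v) = (24/101, 63/101).
The Hessian has h_{tt} = -10, h_{vv} = 10, h_{tv} = -1, giving D = -101 < 0, so the point is a saddle point.
h(24/101, 63/101) = -860/101.

-860/101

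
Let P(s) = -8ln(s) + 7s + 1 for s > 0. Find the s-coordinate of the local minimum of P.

8/7

P'(s) = -8/s + 7 = 0 gives s = 8/7.
P''(s) = 8/s², which is positive for s > 0, so this is a local minimum.
P(8/7) = -8·ln(8/7) + 8 + 1 ≈ 7.9317.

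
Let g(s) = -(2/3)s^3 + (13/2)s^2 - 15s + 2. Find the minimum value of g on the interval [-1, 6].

The derivative is -2s^2 + 13s - 15, which vanishes at s = 3/2 and s = 5.
Candidates: g(-1) = 145/6,  g(3/2) = -65/8,  g(5) = 37/6,  g(6) = 2.
So the minimum is g(3/2) = -65/8.

-65/8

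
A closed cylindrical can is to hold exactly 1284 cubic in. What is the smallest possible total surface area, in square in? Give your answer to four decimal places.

653.9701

With radius r and height h, πr²h = 1284 so h = 1284/(πr²), and S(r) = 2πr² + 2πrh = 2πr² + 2·1284/r.
S'(r) = 4πr − 2·1284/r² = 0 ⇒ r³ = 1284/(2π), so r ≈ 5.8902 and h = 2r ≈ 11.7804.
S''(r) = 4π + 4·1284/r³ > 0, so this is the minimum; S ≈ 653.9701.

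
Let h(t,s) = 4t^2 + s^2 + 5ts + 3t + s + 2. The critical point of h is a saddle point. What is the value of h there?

∂h/∂t = 8t + 5s + 3 = 0 and ∂h/∂s = 5t + 2s + 1 = 0, so (t, s) = (1/9, -7/9).
The Hessian has h_{tt} = 8, h_{ss} = 2, h_{ts} = 5, giving D = -9 < 0, so the point is a saddle point.
h(1/9, -7/9) = 16/9.

16/9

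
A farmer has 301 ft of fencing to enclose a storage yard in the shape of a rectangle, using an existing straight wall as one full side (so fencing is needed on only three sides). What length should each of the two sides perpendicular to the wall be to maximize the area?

Let the sides perpendicular to the wall have length x and the parallel side y, so 2x + y = 301 and the area is A = xy = x(301 − 2x).
A'(x) = 301 − 4x = 0 gives x = 301/4, and A''(x) = −4 < 0 confirms a maximum.
Then y = 301 − 2·301/4 = 301/2 and A = 90601/8.

301/4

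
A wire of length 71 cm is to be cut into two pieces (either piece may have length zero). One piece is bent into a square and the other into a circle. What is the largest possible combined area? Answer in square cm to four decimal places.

Let x be the length used for the square. Square side x/4; circle radius (71−x)/(2π).
A(x) = (x/4)² + π·((71−x)/(2π))² = x²/16 + (71−x)²/(4π) for 0 ≤ x ≤ 71. A'(x) = x/8 − (71−x)/(2π) = 0 gives x = 4·71/(π+4) ≈ 39.7670.
A'' > 0, so the interior critical point is a minimum; the maximum is at an endpoint. A(0) = 401.1500 and A(71) = 315.0625, so the largest area is 401.1500.

401.1500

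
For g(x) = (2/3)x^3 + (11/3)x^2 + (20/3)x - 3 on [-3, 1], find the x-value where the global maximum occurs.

The derivative is 2x^2 + (22/3)x + 20/3, which vanishes at x = -2 and x = -5/3.
Candidates: g(-3) = -8,  g(-2) = -7,  g(-5/3) = -568/81,  g(1) = 8.
Hence the absolute maximum is 8 at x = 1.

1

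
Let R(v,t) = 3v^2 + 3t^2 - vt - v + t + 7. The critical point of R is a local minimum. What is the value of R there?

∂R/∂v = 6v - t - 1 = 0 and ∂R/∂t = -v + 6t + 1 = 0, so (v, t) = (1/7, -1/7).
The Hessian has R_{vv} = 6, R_{tt} = 6, R_{vt} = -1, giving D = 35 > 0 with R_{vv} > 0, so the point is a local minimum.
R(1/7, -1/7) = 48/7.

48/7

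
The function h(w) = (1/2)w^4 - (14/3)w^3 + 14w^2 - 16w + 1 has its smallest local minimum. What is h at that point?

h'(w) = 2w^3 - 14w^2 + 28w - 16 = 0 at w = 1, 2, 4.
h''(w) = 6w^2 - 28w + 28. h''(1) = 6 > 0 ⇒ local minimum; h''(2) = -4 < 0 ⇒ local maximum; h''(4) = 12 > 0 ⇒ local minimum.
The smallest local minimum is h(4) = -29/3.

-29/3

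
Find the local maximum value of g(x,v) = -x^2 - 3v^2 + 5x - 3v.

∂g/∂x = -2x + 5 = 0 and ∂g/∂v = -6v - 3 = 0, so (x, v) = (5/2, -1/2).
The Hessian has g_{xx} = -2, g_{vv} = -6, g_{xv} = 0, giving D = 12 > 0 with g_{xx} < 0, so the point is a local maximum.
g(5/2, -1/2) = 7.

7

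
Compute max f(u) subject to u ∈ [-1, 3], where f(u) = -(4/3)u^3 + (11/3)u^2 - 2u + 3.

f'(u) = -4u^2 + (22/3)u - 2, which vanishes at u = 1/3 and u = 3/2.
Compare values at every candidate in [-1, 3]: f(-1) = 10; f(1/3) = 218/81; f(3/2) = 15/4; f(3) = -6.
Hence the absolute maximum is 10 at u = -1.

10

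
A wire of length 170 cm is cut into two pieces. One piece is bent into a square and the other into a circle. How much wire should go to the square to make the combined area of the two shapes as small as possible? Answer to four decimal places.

95.2169

Let x be the length used for the square. Square side x/4; circle radius (170−x)/(2π).
A(x) = (x/4)² + π·((170−x)/(2π))² = x²/16 + (170−x)²/(4π) for 0 ≤ x ≤ 170. A'(x) = x/8 − (170−x)/(2π) = 0 gives x = 4·170/(π+4) ≈ 95.2169.
A'' = 1/8 + 1/(2π) > 0, so this gives the minimum combined area; x ≈ 95.2169 cm to the square.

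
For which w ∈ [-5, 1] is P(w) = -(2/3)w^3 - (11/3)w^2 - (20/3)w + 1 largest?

-5

Differentiating, P'(w) = -2w^2 - (22/3)w - 20/3; which vanishes at w = -2 and w = -5/3.
Compare values at every candidate in [-5, 1]: P(-5) = 26, P(-2) = 5, P(-5/3) = 406/81, P(1) = -10.
Hence the absolute maximum is 26 at w = -5.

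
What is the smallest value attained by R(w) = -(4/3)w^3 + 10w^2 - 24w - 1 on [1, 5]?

-113/3

Differentiating, R'(w) = -4w^2 + 20w - 24; which vanishes at w = 2 and w = 3.
Candidates: R(1) = -49/3; R(2) = -59/3; R(3) = -19; R(5) = -113/3.
So the minimum is R(5) = -113/3.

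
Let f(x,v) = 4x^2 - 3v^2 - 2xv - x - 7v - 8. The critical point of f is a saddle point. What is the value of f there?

-209/52

∂f/∂x = 8x - 2v - 1 = 0 and ∂f/∂v = -2x - 6v - 7 = 0, so (x, v) = (-2/13, -29/26).
The Hessian has f_{xx} = 8, f_{vv} = -6, f_{xv} = -2, giving D = -52 < 0, so the point is a saddle point.
f(-2/13, -29/26) = -209/52.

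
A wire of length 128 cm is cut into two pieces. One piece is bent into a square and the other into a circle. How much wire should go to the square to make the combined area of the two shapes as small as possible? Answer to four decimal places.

71.6927

Let x be the length used for the square. Square side x/4; circle radius (128−x)/(2π).
A(x) = (x/4)² + π·((128−x)/(2π))² = x²/16 + (128−x)²/(4π) for 0 ≤ x ≤ 128. A'(x) = x/8 − (128−x)/(2π) = 0 gives x = 4·128/(π+4) ≈ 71.6927.
A'' = 1/8 + 1/(2π) > 0, so this gives the minimum combined area; x ≈ 71.6927 cm to the square.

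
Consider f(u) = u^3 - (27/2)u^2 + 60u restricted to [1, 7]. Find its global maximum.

f'(u) = 3u^2 - 27u + 60, which vanishes at u = 4 and u = 5.
Compare values at every candidate in [1, 7]: f(1) = 95/2,  f(4) = 88,  f(5) = 175/2,  f(7) = 203/2.
The maximum over the interval is 203/2, attained at u = 7.

203/2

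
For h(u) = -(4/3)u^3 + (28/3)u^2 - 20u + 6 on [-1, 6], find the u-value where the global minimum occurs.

The derivative is -4u^2 + (56/3)u - 20, which vanishes at u = 5/3 and u = 3.
Evaluating at the critical points and endpoints: h(-1) = 110/3, h(5/3) = -614/81, h(3) = -6, h(6) = -66.
Hence the absolute minimum is -66 at u = 6.

6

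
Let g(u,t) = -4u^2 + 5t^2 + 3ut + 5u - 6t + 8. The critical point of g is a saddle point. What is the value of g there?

783/89

∂g/∂u = -8u + 3t + 5 = 0 and ∂g/∂t = 3u + 10t - 6 = 0, so (u, t) = (68/89, 33/89).
The Hessian has g_{uu} = -8, g_{tt} = 10, g_{ut} = 3, giving D = -89 < 0, so the point is a saddle point.
g(68/89, 33/89) = 783/89.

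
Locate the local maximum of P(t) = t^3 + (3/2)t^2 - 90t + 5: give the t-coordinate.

-6

Critical points: P'(t) = 3t^2 + 3t - 90 vanishes at t = -6, 5.
Second-derivative test with P''(t) = 6t + 3: P''(-6) = -33 < 0 ⇒ local maximum; P''(5) = 33 > 0 ⇒ local minimum.
So the local maximum value is P(-6) = 383.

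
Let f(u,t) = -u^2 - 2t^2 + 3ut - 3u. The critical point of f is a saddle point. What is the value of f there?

∂f/∂u = -2u + 3t - 3 = 0 and ∂f/∂t = 3u - 4t = 0, so (u, t) = (12, 9).
The Hessian has f_{uu} = -2, f_{tt} = -4, f_{ut} = 3, giving D = -1 < 0, so the point is a saddle point.
f(12, 9) = -18.

-18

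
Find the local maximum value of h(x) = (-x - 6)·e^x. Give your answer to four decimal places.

0.0009

Differentiating with the product rule gives h'(x) = (-x - 7)·e^x. Since e^x > 0, the only critical point is x = -7.
h''(-7) has the same sign as -1 < 0, so this is a local maximum.
h(-7) = (1)·e^(-7) ≈ 0.0009.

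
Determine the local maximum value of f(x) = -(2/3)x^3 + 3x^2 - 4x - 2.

-10/3

f'(x) = -2x^2 + 6x - 4 = 0 at x = 1, 2.
Second-derivative test with f''(x) = -4x + 6: f''(1) = 2 > 0 ⇒ local minimum; f''(2) = -2 < 0 ⇒ local maximum.
So the local maximum value is f(2) = -10/3.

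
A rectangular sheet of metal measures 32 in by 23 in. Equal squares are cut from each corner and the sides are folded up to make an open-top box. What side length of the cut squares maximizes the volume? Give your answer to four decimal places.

With cut size x, the volume is V(x) = x(32 − 2x)(23 − 2x) for 0 < x < 11.5.
V'(x) = 12x^2 − 220x + 736. Setting V'(x) = 0 gives x ≈ 4.4028 (the root in (0, 11.5)).
V''(x) = 24x − 220 is negative there, so this is the maximum; V ≈ 1449.5364.

4.4028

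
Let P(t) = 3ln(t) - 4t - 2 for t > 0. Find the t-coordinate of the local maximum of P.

3/4

P'(t) = 3/t − 4 = 0 gives t = 3/4.
P''(t) = -3/t², which is negative for t > 0, so this is a local maximum.
P(3/4) = 3·ln(3/4) - 3 - 2 ≈ -5.8630.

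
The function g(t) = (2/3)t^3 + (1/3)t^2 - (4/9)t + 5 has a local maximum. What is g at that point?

Critical points: g'(t) = 2t^2 + (2/3)t - 4/9 vanishes at t = -2/3, 1/3.
Second-derivative test with g''(t) = 4t + 2/3: g''(-2/3) = -2 < 0 ⇒ local maximum; g''(1/3) = 2 > 0 ⇒ local minimum.
The local maximum is g(-2/3) = 425/81.

425/81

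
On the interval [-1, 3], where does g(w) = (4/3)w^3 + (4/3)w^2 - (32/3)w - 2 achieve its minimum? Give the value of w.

4/3

The derivative is 4w^2 + (8/3)w - 32/3, whose only zero in [-1, 3] is w = 4/3.
Candidates: g(-1) = 26/3, g(4/3) = -866/81, g(3) = 14.
The minimum over the interval is -866/81, attained at w = 4/3.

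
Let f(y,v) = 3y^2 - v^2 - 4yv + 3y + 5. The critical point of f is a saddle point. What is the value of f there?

131/28

∂f/∂y = 6y - 4v + 3 = 0 and ∂f/∂v = -4y - 2v = 0, so (y, v) = (-3/14, 3/7).
The Hessian has f_{yy} = 6, f_{vv} = -2, f_{yv} = -4, giving D = -28 < 0, so the point is a saddle point.
f(-3/14, 3/7) = 131/28.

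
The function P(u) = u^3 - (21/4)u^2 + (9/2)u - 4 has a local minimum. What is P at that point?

P'(u) = 3u^2 - (21/2)u + 9/2 = 0 at u = 1/2, 3.
Second-derivative test with P''(u) = 6u - 21/2: P''(1/2) = -15/2 < 0 ⇒ local maximum; P''(3) = 15/2 > 0 ⇒ local minimum.
Thus P has its local minimum at u = 3, with value -43/4.

-43/4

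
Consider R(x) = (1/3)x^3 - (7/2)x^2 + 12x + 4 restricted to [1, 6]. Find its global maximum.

Differentiating, R'(x) = x^2 - 7x + 12; which vanishes at x = 3 and x = 4.
Candidates: R(1) = 77/6; R(3) = 35/2; R(4) = 52/3; R(6) = 22.
Hence the absolute maximum is 22 at x = 6.

22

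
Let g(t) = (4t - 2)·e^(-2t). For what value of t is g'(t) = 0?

Differentiating with the product rule gives g'(t) = (-8t + 8)·e^(-2t). Since e^(-2t) > 0, the only critical point is t = 1.
g''(1) has the same sign as -8 < 0, so this is a local maximum.
g(1) = (2)·e^(-2) ≈ 0.2707.

1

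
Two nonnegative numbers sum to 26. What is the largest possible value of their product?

169

With x + y = 26, the product is P(x) = x(26 − x).
P'(x) = 26 − 2x = 0 gives x = 13; P'' = −2 < 0, so this is the maximum.
P = 13·13 = 169.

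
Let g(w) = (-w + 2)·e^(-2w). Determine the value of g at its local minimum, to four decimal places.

By the product rule, g'(w) = (2w - 5)·e^(-2w). Since e^(-2w) > 0, the only critical point is w = 5/2.
g''(5/2) has the same sign as 2 > 0, so this is a local minimum.
g(5/2) = (-1/2)·e^(-5) ≈ -0.0034.

-0.0034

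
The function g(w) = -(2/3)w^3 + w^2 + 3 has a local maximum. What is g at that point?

g'(w) = -2w^2 + 2w = 0 at w = 0, 1.
Second-derivative test with g''(w) = -4w + 2: g''(0) = 2 > 0 ⇒ local minimum; g''(1) = -2 < 0 ⇒ local maximum.
The local maximum is g(1) = 10/3.

10/3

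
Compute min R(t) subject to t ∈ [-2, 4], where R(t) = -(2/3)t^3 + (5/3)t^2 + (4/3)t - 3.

-41/3

Differentiating, R'(t) = -2t^2 + (10/3)t + 4/3; which vanishes at t = -1/3 and t = 2.
Evaluating at the critical points and endpoints: R(-2) = 19/3, R(-1/3) = -262/81, R(2) = 1, R(4) = -41/3.
Hence the absolute minimum is -41/3 at t = 4.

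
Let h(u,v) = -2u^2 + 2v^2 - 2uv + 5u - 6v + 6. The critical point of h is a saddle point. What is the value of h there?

19/10

∂h/∂u = -4u - 2v + 5 = 0 and ∂h/∂v = -2u + 4v - 6 = 0, so (u, v) = (2/5, 17/10).
The Hessian has h_{uu} = -4, h_{vv} = 4, h_{uv} = -2, giving D = -20 < 0, so the point is a saddle point.
h(2/5, 17/10) = 19/10.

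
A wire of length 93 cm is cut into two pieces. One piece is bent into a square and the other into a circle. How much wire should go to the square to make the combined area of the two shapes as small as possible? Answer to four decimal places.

52.0892

Let x be the length used for the square. Square side x/4; circle radius (93−x)/(2π).
A(x) = (x/4)² + π·((93−x)/(2π))² = x²/16 + (93−x)²/(4π) for 0 ≤ x ≤ 93. A'(x) = x/8 − (93−x)/(2π) = 0 gives x = 4·93/(π+4) ≈ 52.0892.
A'' = 1/8 + 1/(2π) > 0, so this gives the minimum combined area; x ≈ 52.0892 cm to the square.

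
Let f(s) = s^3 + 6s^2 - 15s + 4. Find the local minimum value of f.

Critical points: f'(s) = 3s^2 + 12s - 15 vanishes at s = -5, 1.
Since f''(s) = 6s + 12, we get f''(-5) = -18 < 0 ⇒ local maximum; f''(1) = 18 > 0 ⇒ local minimum.
The local minimum is f(1) = -4.

-4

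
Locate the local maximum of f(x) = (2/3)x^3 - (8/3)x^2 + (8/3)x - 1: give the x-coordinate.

2/3

f'(x) = 2x^2 - (16/3)x + 8/3. Setting f'(x) = 0 gives x ∈ {2/3, 2}.
Second-derivative test with f''(x) = 4x - 16/3: f''(2/3) = -8/3 < 0 ⇒ local maximum; f''(2) = 8/3 > 0 ⇒ local minimum.
Thus f has its local maximum at x = 2/3, with value -17/81.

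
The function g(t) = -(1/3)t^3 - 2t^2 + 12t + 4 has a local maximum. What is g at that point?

52/3

g'(t) = -t^2 - 4t + 12 = 0 at t = -6, 2.
Since g''(t) = -2t - 4, we get g''(-6) = 8 > 0 ⇒ local minimum; g''(2) = -8 < 0 ⇒ local maximum.
The local maximum is g(2) = 52/3.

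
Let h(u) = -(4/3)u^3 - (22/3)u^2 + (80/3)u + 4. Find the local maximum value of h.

1892/81

h'(u) = -4u^2 - (44/3)u + 80/3. Setting h'(u) = 0 gives u ∈ {-5, 4/3}.
Since h''(u) = -8u - 44/3, we get h''(-5) = 76/3 > 0 ⇒ local minimum; h''(4/3) = -76/3 < 0 ⇒ local maximum.
So the local maximum value is h(4/3) = 1892/81.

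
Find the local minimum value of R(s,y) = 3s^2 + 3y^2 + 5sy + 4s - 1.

-59/11

∂R/∂s = 6s + 5y + 4 = 0 and ∂R/∂y = 5s + 6y = 0, so (s, y) = (-24/11, 20/11).
The Hessian has R_{ss} = 6, R_{yy} = 6, R_{sy} = 5, giving D = 11 > 0 with R_{ss} > 0, so the point is a local minimum.
R(-24/11, 20/11) = -59/11.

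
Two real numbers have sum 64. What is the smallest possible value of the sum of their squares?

With a + b = 64, a^2 + b^2 = a^2 + (64 − a)^2.
The derivative 2a − 2(64 − a) = 4a − 128 vanishes at a = 32; second derivative 4 > 0, a minimum.
The minimum is 2·(32)^2 = 2048.

2048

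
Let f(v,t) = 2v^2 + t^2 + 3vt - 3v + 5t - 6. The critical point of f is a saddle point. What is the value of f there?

98

∂f/∂v = 4v + 3t - 3 = 0 and ∂f/∂t = 3v + 2t + 5 = 0, so (v, t) = (-21, 29).
The Hessian has f_{vv} = 4, f_{tt} = 2, f_{vt} = 3, giving D = -1 < 0, so the point is a saddle point.
f(-21, 29) = 98.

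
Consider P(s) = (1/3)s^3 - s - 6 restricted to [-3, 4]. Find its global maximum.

The derivative is s^2 - 1, which vanishes at s = -1 and s = 1.
Compare values at every candidate in [-3, 4]: P(-3) = -12; P(-1) = -16/3; P(1) = -20/3; P(4) = 34/3.
So the maximum is P(4) = 34/3.

34/3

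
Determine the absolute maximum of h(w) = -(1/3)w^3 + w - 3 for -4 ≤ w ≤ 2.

Differentiating, h'(w) = -w^2 + 1; which vanishes at w = -1 and w = 1.
Compare values at every candidate in [-4, 2]: h(-4) = 43/3,  h(-1) = -11/3,  h(1) = -7/3,  h(2) = -11/3.
So the maximum is h(-4) = 43/3.

43/3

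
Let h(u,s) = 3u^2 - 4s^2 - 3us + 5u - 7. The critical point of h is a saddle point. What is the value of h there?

∂h/∂u = 6u - 3s + 5 = 0 and ∂h/∂s = -3u - 8s = 0, so (u, s) = (-40/57, 5/19).
The Hessian has h_{uu} = 6, h_{ss} = -8, h_{us} = -3, giving D = -57 < 0, so the point is a saddle point.
h(-40/57, 5/19) = -499/57.

-499/57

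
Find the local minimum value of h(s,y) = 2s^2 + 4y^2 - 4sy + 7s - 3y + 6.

∂h/∂s = 4s - 4y + 7 = 0 and ∂h/∂y = -4s + 8y - 3 = 0, so (s, y) = (-11/4, -1).
The Hessian has h_{ss} = 4, h_{yy} = 8, h_{sy} = -4, giving D = 16 > 0 with h_{ss} > 0, so the point is a local minimum.
h(-11/4, -1) = -17/8.

-17/8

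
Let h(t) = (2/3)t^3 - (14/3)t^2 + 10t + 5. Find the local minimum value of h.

h'(t) = 2t^2 - (28/3)t + 10. Setting h'(t) = 0 gives t ∈ {5/3, 3}.
h''(t) = 4t - 28/3. h''(5/3) = -8/3 < 0 ⇒ local maximum; h''(3) = 8/3 > 0 ⇒ local minimum.
The local minimum is h(3) = 11.

11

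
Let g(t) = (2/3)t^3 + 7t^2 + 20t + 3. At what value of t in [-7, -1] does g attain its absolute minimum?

g'(t) = 2t^2 + 14t + 20, which vanishes at t = -5 and t = -2.
Compare values at every candidate in [-7, -1]: g(-7) = -68/3; g(-5) = -16/3; g(-2) = -43/3; g(-1) = -32/3.
The minimum over the interval is -68/3, attained at t = -7.

-7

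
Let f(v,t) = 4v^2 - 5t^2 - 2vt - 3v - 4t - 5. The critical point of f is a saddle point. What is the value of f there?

-377/84

∂f/∂v = 8v - 2t - 3 = 0 and ∂f/∂t = -2v - 10t - 4 = 0, so (v, t) = (11/42, -19/42).
The Hessian has f_{vv} = 8, f_{tt} = -10, f_{vt} = -2, giving D = -84 < 0, so the point is a saddle point.
f(11/42, -19/42) = -377/84.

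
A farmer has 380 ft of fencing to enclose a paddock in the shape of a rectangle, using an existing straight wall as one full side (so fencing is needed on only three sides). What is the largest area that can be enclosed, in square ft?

Let the sides perpendicular to the wall have length x and the parallel side y, so 2x + y = 380 and the area is A = xy = x(380 − 2x).
A'(x) = 380 − 4x = 0 gives x = 95, and A''(x) = −4 < 0 confirms a maximum.
Then y = 380 − 2·95 = 190 and A = 18050.

18050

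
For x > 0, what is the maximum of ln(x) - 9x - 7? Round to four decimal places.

-10.1972

g'(x) = 1/x − 9 = 0 gives x = 1/9.
g''(x) = -1/x², which is negative for x > 0, so this is a local maximum.
g(1/9) = 1·ln(1/9) - 1 - 7 ≈ -10.1972.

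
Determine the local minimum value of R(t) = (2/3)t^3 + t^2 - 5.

R'(t) = 2t^2 + 2t = 0 at t = -1, 0.
Second-derivative test with R''(t) = 4t + 2: R''(-1) = -2 < 0 ⇒ local maximum; R''(0) = 2 > 0 ⇒ local minimum.
The local minimum is R(0) = -5.

-5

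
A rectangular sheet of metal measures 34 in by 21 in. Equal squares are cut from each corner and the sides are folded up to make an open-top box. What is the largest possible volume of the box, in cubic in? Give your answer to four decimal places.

1354.7639

With cut size x, the volume is V(x) = x(34 − 2x)(21 − 2x) for 0 < x < 10.5.
V'(x) = 12x^2 − 220x + 714. Setting V'(x) = 0 gives x ≈ 4.2141 (the root in (0, 10.5)).
V''(x) = 24x − 220 is negative there, so this is the maximum; V ≈ 1354.7639.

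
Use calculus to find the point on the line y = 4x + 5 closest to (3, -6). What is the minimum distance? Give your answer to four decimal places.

5.5783

Minimize D(x)^2 = (x - 3)^2 + (4x + 11)^2.
d/dx[D^2] = 2(x - 3) + 2·4·(4x + 11) = 0 ⇒ x = -41/17.
Then y = -79/17 and the distance is √(529/17) ≈ 5.5783.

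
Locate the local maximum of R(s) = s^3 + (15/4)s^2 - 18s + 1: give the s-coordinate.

-4

Critical points: R'(s) = 3s^2 + (15/2)s - 18 vanishes at s = -4, 3/2.
R''(s) = 6s + 15/2. R''(-4) = -33/2 < 0 ⇒ local maximum; R''(3/2) = 33/2 > 0 ⇒ local minimum.
So the local maximum value is R(-4) = 69.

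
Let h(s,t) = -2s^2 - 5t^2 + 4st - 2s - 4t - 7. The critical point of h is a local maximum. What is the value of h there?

∂h/∂s = -4s + 4t - 2 = 0 and ∂h/∂t = 4s - 10t - 4 = 0, so (s, t) = (-3/2, -1).
The Hessian has h_{ss} = -4, h_{tt} = -10, h_{st} = 4, giving D = 24 > 0 with h_{ss} < 0, so the point is a local maximum.
h(-3/2, -1) = -7/2.

-7/2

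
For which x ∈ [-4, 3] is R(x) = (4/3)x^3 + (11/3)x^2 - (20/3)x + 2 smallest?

2/3

The derivative is 4x^2 + (22/3)x - 20/3, which vanishes at x = -5/2 and x = 2/3.
Candidates: R(-4) = 2; R(-5/2) = 83/4; R(2/3) = -34/81; R(3) = 51.
So the minimum is R(2/3) = -34/81.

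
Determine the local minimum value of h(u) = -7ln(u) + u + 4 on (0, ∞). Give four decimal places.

h'(u) = -7/u + 1 = 0 gives u = 7.
h''(u) = 7/u², which is positive for u > 0, so this is a local minimum.
h(7) = -7·ln(7) + 7 + 4 ≈ -2.6214.

-2.6214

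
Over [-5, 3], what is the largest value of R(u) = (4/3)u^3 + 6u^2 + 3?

Differentiating, R'(u) = 4u^2 + 12u; which vanishes at u = -3 and u = 0.
Compare values at every candidate in [-5, 3]: R(-5) = -41/3,  R(-3) = 21,  R(0) = 3,  R(3) = 93.
Hence the absolute maximum is 93 at u = 3.

93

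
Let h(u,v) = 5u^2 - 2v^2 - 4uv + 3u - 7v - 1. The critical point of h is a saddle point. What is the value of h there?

87/56

∂h/∂u = 10u - 4v + 3 = 0 and ∂h/∂v = -4u - 4v - 7 = 0, so (u, v) = (-5/7, -29/28).
The Hessian has h_{uu} = 10, h_{vv} = -4, h_{uv} = -4, giving D = -56 < 0, so the point is a saddle point.
h(-5/7, -29/28) = 87/56.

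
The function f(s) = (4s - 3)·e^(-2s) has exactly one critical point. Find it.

5/4

Differentiating with the product rule gives f'(s) = (-8s + 10)·e^(-2s). Since e^(-2s) > 0, the only critical point is s = 5/4.
f''(5/4) has the same sign as -8 < 0, so this is a local maximum.
f(5/4) = (2)·e^(-5/2) ≈ 0.1642.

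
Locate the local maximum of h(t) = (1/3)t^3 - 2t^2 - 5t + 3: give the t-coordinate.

-1

h'(t) = t^2 - 4t - 5 = 0 at t = -1, 5.
Since h''(t) = 2t - 4, we get h''(-1) = -6 < 0 ⇒ local maximum; h''(5) = 6 > 0 ⇒ local minimum.
Thus h has its local maximum at t = -1, with value 17/3.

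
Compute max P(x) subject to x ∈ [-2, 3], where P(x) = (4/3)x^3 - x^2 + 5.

P'(x) = 4x^2 - 2x, which vanishes at x = 0 and x = 1/2.
Evaluating at the critical points and endpoints: P(-2) = -29/3; P(0) = 5; P(1/2) = 59/12; P(3) = 32.
Hence the absolute maximum is 32 at x = 3.

32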